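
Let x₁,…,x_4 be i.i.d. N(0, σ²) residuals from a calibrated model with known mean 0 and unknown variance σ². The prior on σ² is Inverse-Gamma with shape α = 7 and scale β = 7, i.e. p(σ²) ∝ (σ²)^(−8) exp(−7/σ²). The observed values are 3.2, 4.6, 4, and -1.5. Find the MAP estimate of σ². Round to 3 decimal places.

σ̂²_MAP = 3.183

Sum of squared deviations about the known mean: SS = (3.2−0)² + (4.6−0)² + (4−0)² + (-1.5−0)² = 49.65.
The Normal likelihood contributes (σ²)^(−n/2) exp(−SS/(2σ²)), so the posterior is Inverse-Gamma(α + n/2, β + SS/2) = Inverse-Gamma(9, 31.825).
The mode of Inverse-Gamma(a, b) is b/(a+1) = 31.825/10 ≈ 3.183.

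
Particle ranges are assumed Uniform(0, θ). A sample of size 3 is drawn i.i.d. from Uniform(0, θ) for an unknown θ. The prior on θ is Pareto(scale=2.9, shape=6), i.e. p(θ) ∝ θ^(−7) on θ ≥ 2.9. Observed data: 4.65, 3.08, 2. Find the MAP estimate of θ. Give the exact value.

The Uniform(0, θ) likelihood is θ^(−n) for θ ≥ max(xᵢ), zero otherwise. Here max(xᵢ) = 4.65.
Posterior ∝ θ^(−7) · θ^(−3) = θ^(−10) on θ ≥ max(2.9, 4.65) = 4.65.
This density is strictly decreasing in θ, so the posterior mode lies at the lower boundary of the support.

θ̂_MAP = 4.65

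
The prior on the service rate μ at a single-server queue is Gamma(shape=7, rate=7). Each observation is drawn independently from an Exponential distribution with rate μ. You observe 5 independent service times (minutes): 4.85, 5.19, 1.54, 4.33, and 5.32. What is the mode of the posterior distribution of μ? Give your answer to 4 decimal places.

The Exponential(rate=μ) likelihood is ∝ μ^n e^(−μΣtᵢ). Here n = 5 and Σtᵢ = 4.85 + 5.19 + 1.54 + 4.33 + 5.32 = 21.23.
Posterior ∝ μ^6e^(−7μ) · μ^5e^(−21.23μ) = μ^11e^(−28.23μ), i.e. Gamma(12, 28.23).
Mode = (a−1)/b = 11/28.23 ≈ 0.3897.

μ̂_MAP = 0.3897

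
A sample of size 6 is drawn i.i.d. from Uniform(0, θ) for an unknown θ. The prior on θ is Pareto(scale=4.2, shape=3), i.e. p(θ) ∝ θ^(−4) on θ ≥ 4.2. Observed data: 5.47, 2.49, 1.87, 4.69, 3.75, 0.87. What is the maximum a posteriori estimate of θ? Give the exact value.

The Uniform(0, θ) likelihood is θ^(−n) for θ ≥ max(xᵢ), zero otherwise. Here max(xᵢ) = 5.47.
Posterior ∝ θ^(−4) · θ^(−6) = θ^(−10) on θ ≥ max(4.2, 5.47) = 5.47.
This density is strictly decreasing in θ, so the posterior mode lies at the lower boundary of the support.

θ̂_MAP = 5.47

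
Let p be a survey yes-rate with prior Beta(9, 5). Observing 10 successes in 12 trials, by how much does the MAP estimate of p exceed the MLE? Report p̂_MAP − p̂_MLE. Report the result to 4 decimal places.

Posterior is Beta(19, 7); MAP = (19−1)/(26−2) = 18/24 ≈ 0.75000.
MLE ignores the prior: p̂_MLE = k/n = 10/12 ≈ 0.83333.
Difference = 18/24 − 10/12 = -1/12 ≈ -0.0833.

MAP − MLE = -0.0833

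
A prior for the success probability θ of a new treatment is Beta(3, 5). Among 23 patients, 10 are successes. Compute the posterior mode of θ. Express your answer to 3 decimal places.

Prior: Beta(3, 5).
Data: 10 successes in 23 trials. The binomial likelihood contributes θ^10(1−θ)^13, so the posterior is Beta(3+10, 5+13) = Beta(13, 18).
For Beta(a, b) with a, b > 1 the mode is (a−1)/(a+b−2) = 12/29 ≈ 0.414.

θ̂_MAP = 0.414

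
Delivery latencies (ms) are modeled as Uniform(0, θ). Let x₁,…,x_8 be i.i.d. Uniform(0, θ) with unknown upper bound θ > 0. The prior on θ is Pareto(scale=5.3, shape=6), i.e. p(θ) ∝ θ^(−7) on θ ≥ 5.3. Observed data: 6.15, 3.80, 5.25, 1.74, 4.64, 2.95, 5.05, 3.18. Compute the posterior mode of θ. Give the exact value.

The Uniform(0, θ) likelihood is θ^(−n) for θ ≥ max(xᵢ), zero otherwise. Here max(xᵢ) = 6.15.
Posterior ∝ θ^(−7) · θ^(−8) = θ^(−15) on θ ≥ max(5.3, 6.15) = 6.15.
This density is strictly decreasing in θ, so the posterior mode lies at the lower boundary of the support.

θ̂_MAP = 6.15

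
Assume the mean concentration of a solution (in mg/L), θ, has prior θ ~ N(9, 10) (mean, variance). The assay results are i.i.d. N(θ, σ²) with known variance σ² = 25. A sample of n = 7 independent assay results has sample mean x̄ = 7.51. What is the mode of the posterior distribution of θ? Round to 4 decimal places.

n = 7, x̄ = 7.51.
For a Normal prior and Normal likelihood with known variance, the posterior is Normal; its mode equals its mean, the precision-weighted average.
Prior precision 1/σ₀² = 1/10 = 0.1; data precision n/σ² = 7/25 = 0.28.
θ̂ = (0.1·9 + 0.28·7.51) / (0.1 + 0.28) = 3.0028/0.38 = 7507/950 ≈ 7.9021.

θ̂_MAP = 7.9021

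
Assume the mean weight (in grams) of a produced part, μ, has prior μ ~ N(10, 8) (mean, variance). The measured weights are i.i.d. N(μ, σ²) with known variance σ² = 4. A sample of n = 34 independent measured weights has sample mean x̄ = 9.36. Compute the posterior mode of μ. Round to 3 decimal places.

n = 34, x̄ = 9.36.
For a Normal prior and Normal likelihood with known variance, the posterior is Normal; its mode equals its mean, the precision-weighted average.
Prior precision 1/σ₀² = 1/8 = 0.125; data precision n/σ² = 34/4 = 8.5.
μ̂ = (0.125·10 + 8.5·9.36) / (0.125 + 8.5) = 80.81/8.625 = 16162/1725 ≈ 9.369.

μ̂_MAP = 9.369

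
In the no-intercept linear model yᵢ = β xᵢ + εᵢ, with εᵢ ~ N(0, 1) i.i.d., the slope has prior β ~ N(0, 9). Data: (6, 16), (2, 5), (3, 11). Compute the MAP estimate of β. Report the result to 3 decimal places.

log p(β | y) = −Σ(yᵢ − βxᵢ)²/(2·1) − β²/(2·9) + const.
Setting the derivative to zero: Σxᵢ(yᵢ − βxᵢ)/1 − β/9 = 0, so β = Σxᵢyᵢ / (Σxᵢ² + σ²/τ²).
Σxᵢyᵢ = 6·16 + 2·5 + 3·11 = 139; Σxᵢ² = 49; σ²/τ² = 1/9.
β̂_MAP = 139 / (49 + 1/9) = 139/(442/9) = 1251/442 ≈ 2.830.

β̂_MAP = 2.830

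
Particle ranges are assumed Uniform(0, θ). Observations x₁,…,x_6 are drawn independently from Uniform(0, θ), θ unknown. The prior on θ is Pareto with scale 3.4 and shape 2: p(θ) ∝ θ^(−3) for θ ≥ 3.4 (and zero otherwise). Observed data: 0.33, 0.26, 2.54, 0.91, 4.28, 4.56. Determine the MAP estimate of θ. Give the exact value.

The Uniform(0, θ) likelihood is θ^(−n) for θ ≥ max(xᵢ), zero otherwise. Here max(xᵢ) = 4.56.
Posterior ∝ θ^(−3) · θ^(−6) = θ^(−9) on θ ≥ max(3.4, 4.56) = 4.56.
This density is strictly decreasing in θ, so the posterior mode lies at the lower boundary of the support.

θ̂_MAP = 4.56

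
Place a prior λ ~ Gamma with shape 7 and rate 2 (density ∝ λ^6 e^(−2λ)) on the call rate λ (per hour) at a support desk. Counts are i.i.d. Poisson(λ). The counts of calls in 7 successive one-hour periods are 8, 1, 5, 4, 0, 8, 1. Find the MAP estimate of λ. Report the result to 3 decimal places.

λ̂_MAP = 3.667

Σxᵢ = 8+1+5+4+0+8+1 = 27, with n = 7.
Posterior ∝ λ^6e^(−2λ) · λ^27e^(−7λ) = λ^33e^(−9λ), i.e. Gamma(shape=34, rate=9).
The mode of a Gamma(a, b) with a ≥ 1 (shape–rate) is (a−1)/b = 33/9 ≈ 3.667.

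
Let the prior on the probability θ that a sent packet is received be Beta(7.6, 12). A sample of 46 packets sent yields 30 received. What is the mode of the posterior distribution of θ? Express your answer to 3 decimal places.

Prior: Beta(7.6, 12).
Data: 30 successes in 46 trials. The binomial likelihood contributes θ^30(1−θ)^16, so the posterior is Beta(7.6+30, 12+16) = Beta(37.6, 28).
For Beta(a, b) with a, b > 1 the mode is (a−1)/(a+b−2) = 36.6/63.6 ≈ 0.575.

θ̂_MAP = 0.575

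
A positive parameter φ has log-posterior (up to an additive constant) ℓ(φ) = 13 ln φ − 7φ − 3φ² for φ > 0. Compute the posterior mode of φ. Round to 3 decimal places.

ℓ'(φ) = 13/φ − 7 − 6φ. Setting this to zero and multiplying by φ: 6φ² + 7φ − 13 = 0.
φ = (−7 + √(7² + 4·6·13)) / (2·6) = (−7 + √361) / 12 = (−7 + 19)/12 = 1.
ℓ''(φ) = −13/φ² − 6 < 0, confirming a maximum.

φ̂_MAP = 1.000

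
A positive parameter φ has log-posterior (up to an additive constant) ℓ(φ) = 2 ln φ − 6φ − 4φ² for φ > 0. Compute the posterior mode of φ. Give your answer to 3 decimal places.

ℓ'(φ) = 2/φ − 6 − 8φ. Setting this to zero and multiplying by φ: 8φ² + 6φ − 2 = 0.
φ = (−6 + √(6² + 4·8·2)) / (2·8) = (−6 + √100) / 16 = (−6 + 10)/16 = 1/4.
ℓ''(φ) = −2/φ² − 8 < 0, confirming a maximum.

φ̂_MAP = 0.250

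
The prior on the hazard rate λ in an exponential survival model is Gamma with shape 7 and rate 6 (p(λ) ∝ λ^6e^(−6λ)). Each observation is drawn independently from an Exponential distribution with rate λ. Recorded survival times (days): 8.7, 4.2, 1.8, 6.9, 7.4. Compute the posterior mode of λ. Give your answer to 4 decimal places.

λ̂_MAP = 0.3143

The Exponential(rate=λ) likelihood is ∝ λ^n e^(−λΣtᵢ). Here n = 5 and Σtᵢ = 8.7 + 4.2 + 1.8 + 6.9 + 7.4 = 29.
Posterior ∝ λ^6e^(−6λ) · λ^5e^(−29λ) = λ^11e^(−35λ), i.e. Gamma(12, 35).
Mode = (a−1)/b = 11/35 ≈ 0.3143.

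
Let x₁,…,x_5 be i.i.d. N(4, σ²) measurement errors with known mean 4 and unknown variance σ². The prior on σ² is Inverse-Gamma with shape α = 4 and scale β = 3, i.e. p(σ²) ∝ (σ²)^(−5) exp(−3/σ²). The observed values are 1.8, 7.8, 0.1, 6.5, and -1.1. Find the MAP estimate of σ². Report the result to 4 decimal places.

σ̂²_MAP = 4.8500

Sum of squared deviations about the known mean: SS = (1.8−4)² + (7.8−4)² + (0.1−4)² + (6.5−4)² + (-1.1−4)² = 66.75.
The Normal likelihood contributes (σ²)^(−n/2) exp(−SS/(2σ²)), so the posterior is Inverse-Gamma(α + n/2, β + SS/2) = Inverse-Gamma(6.5, 36.375).
The mode of Inverse-Gamma(a, b) is b/(a+1) = 36.375/7.5 ≈ 4.8500.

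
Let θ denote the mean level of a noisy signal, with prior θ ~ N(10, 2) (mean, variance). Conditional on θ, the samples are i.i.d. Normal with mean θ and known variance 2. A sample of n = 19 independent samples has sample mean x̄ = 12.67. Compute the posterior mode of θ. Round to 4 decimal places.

n = 19, x̄ = 12.67.
For a Normal prior and Normal likelihood with known variance, the posterior is Normal; its mode equals its mean, the precision-weighted average.
Prior precision 1/σ₀² = 1/2 = 0.5; data precision n/σ² = 19/2 = 9.5.
θ̂ = (0.5·10 + 9.5·12.67) / (0.5 + 9.5) = 125.365/10 = 12.5365.

θ̂_MAP = 12.5365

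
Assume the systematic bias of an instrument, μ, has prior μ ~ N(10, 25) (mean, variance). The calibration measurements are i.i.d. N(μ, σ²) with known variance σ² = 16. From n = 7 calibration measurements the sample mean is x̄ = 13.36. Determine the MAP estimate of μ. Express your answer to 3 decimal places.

n = 7, x̄ = 13.36.
For a Normal prior and Normal likelihood with known variance, the posterior is Normal; its mode equals its mean, the precision-weighted average.
Prior precision 1/σ₀² = 1/25 = 0.04; data precision n/σ² = 7/16 = 0.4375.
μ̂ = (0.04·10 + 0.4375·13.36) / (0.04 + 0.4375) = 6.245/0.4775 = 2498/191 ≈ 13.079.

μ̂_MAP = 13.079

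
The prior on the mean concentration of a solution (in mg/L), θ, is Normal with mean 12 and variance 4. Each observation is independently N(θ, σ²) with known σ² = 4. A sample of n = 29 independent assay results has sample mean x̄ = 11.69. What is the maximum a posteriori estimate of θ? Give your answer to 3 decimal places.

θ̂_MAP = 11.700

n = 29, x̄ = 11.69.
For a Normal prior and Normal likelihood with known variance, the posterior is Normal; its mode equals its mean, the precision-weighted average.
Prior precision 1/σ₀² = 1/4 = 0.25; data precision n/σ² = 29/4 = 7.25.
θ̂ = (0.25·12 + 7.25·11.69) / (0.25 + 7.25) = 87.7525/7.5 = 35101/3000 ≈ 11.700.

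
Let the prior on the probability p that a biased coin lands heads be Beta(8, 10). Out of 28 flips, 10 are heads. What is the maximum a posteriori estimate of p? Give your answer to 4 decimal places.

Prior: Beta(8, 10).
Data: 10 successes in 28 trials. The binomial likelihood contributes p^10(1−p)^18, so the posterior is Beta(8+10, 10+18) = Beta(18, 28).
For Beta(a, b) with a, b > 1 the mode is (a−1)/(a+b−2) = 17/44 ≈ 0.3864.

p̂_MAP = 0.3864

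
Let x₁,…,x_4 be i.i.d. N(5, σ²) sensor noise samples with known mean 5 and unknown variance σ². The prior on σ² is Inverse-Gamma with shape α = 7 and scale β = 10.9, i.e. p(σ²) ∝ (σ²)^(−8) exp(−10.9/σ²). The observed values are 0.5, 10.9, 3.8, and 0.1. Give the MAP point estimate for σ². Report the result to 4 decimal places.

σ̂²_MAP = 5.1155

Sum of squared deviations about the known mean: SS = (0.5−5)² + (10.9−5)² + (3.8−5)² + (0.1−5)² = 80.51.
The Normal likelihood contributes (σ²)^(−n/2) exp(−SS/(2σ²)), so the posterior is Inverse-Gamma(α + n/2, β + SS/2) = Inverse-Gamma(9, 51.155).
The mode of Inverse-Gamma(a, b) is b/(a+1) = 51.155/10 ≈ 5.1155.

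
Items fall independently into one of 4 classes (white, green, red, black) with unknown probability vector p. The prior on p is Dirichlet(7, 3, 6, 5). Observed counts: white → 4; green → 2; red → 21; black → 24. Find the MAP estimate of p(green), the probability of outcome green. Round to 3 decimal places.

MAP estimate of p(green) = 0.059

The posterior is Dirichlet(αᵢ + nᵢ) = Dirichlet(11, 5, 27, 29).
For a Dirichlet(a₁,…,a_K) with all aᵢ > 1, the mode has j-th component (aⱼ − 1)/(Σaᵢ − K).
Here Σaᵢ = 72 and K = 4, so p(green) = (5 − 1)/(72 − 4) = 4/68 ≈ 0.059.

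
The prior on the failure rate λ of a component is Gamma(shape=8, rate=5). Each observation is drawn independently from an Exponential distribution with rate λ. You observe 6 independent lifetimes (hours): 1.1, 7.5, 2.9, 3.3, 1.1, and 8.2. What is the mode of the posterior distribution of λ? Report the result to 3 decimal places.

λ̂_MAP = 0.447

The Exponential(rate=λ) likelihood is ∝ λ^n e^(−λΣtᵢ). Here n = 6 and Σtᵢ = 1.1 + 7.5 + 2.9 + 3.3 + 1.1 + 8.2 = 24.1.
Posterior ∝ λ^7e^(−5λ) · λ^6e^(−24.1λ) = λ^13e^(−29.1λ), i.e. Gamma(14, 29.1).
Mode = (a−1)/b = 13/29.1 ≈ 0.447.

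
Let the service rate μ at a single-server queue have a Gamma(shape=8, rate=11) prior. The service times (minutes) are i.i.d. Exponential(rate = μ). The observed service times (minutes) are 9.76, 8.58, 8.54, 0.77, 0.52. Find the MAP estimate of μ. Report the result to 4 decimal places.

The Exponential(rate=μ) likelihood is ∝ μ^n e^(−μΣtᵢ). Here n = 5 and Σtᵢ = 9.76 + 8.58 + 8.54 + 0.77 + 0.52 = 28.17.
Posterior ∝ μ^7e^(−11μ) · μ^5e^(−28.17μ) = μ^12e^(−39.17μ), i.e. Gamma(13, 39.17).
Mode = (a−1)/b = 12/39.17 ≈ 0.3064.

μ̂_MAP = 0.3064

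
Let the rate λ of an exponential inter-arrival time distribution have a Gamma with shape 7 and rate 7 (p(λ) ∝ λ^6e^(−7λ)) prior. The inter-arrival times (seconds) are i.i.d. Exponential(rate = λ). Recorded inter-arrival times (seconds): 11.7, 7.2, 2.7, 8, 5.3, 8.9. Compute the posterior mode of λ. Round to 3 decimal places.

The Exponential(rate=λ) likelihood is ∝ λ^n e^(−λΣtᵢ). Here n = 6 and Σtᵢ = 11.7 + 7.2 + 2.7 + 8 + 5.3 + 8.9 = 43.8.
Posterior ∝ λ^6e^(−7λ) · λ^6e^(−43.8λ) = λ^12e^(−50.8λ), i.e. Gamma(13, 50.8).
Mode = (a−1)/b = 12/50.8 ≈ 0.236.

λ̂_MAP = 0.236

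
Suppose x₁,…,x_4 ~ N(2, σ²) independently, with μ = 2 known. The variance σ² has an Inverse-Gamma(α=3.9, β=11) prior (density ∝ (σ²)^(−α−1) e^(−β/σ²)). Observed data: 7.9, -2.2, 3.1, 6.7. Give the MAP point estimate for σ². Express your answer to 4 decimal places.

Sum of squared deviations about the known mean: SS = (7.9−2)² + (-2.2−2)² + (3.1−2)² + (6.7−2)² = 75.75.
The Normal likelihood contributes (σ²)^(−n/2) exp(−SS/(2σ²)), so the posterior is Inverse-Gamma(α + n/2, β + SS/2) = Inverse-Gamma(5.9, 48.875).
The mode of Inverse-Gamma(a, b) is b/(a+1) = 48.875/6.9 ≈ 7.0833.

σ̂²_MAP = 7.0833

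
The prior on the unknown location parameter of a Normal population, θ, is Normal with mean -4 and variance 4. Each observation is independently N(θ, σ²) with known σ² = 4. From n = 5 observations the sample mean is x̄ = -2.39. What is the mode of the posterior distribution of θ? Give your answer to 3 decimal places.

n = 5, x̄ = -2.39.
For a Normal prior and Normal likelihood with known variance, the posterior is Normal; its mode equals its mean, the precision-weighted average.
Prior precision 1/σ₀² = 1/4 = 0.25; data precision n/σ² = 5/4 = 1.25.
θ̂ = (0.25·(-4) + 1.25·(-2.39)) / (0.25 + 1.25) = (-3.9875)/1.5 = -319/120 ≈ -2.658.

θ̂_MAP = -2.658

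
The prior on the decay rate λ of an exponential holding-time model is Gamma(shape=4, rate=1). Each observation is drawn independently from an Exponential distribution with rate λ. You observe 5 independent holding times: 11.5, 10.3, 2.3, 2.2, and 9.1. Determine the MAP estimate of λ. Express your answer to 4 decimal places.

λ̂_MAP = 0.2198

The Exponential(rate=λ) likelihood is ∝ λ^n e^(−λΣtᵢ). Here n = 5 and Σtᵢ = 11.5 + 10.3 + 2.3 + 2.2 + 9.1 = 35.4.
Posterior ∝ λ^3e^(−1λ) · λ^5e^(−35.4λ) = λ^8e^(−36.4λ), i.e. Gamma(9, 36.4).
Mode = (a−1)/b = 8/36.4 ≈ 0.2198.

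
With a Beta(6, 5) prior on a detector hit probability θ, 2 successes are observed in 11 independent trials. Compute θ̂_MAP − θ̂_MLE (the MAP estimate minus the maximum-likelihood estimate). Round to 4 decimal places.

MAP − MLE = 0.1682

Posterior is Beta(8, 14); MAP = (8−1)/(22−2) = 7/20 ≈ 0.35000.
MLE ignores the prior: θ̂_MLE = k/n = 2/11 ≈ 0.18182.
Difference = 7/20 − 2/11 = 37/220 ≈ 0.1682.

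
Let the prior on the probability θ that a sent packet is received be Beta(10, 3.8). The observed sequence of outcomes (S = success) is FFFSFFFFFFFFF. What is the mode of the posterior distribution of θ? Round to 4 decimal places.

θ̂_MAP = 0.4032

Prior: Beta(10, 3.8).
Data: 1 success in 13 trials (from the sequence). The binomial likelihood contributes θ(1−θ)^12, so the posterior is Beta(10+1, 3.8+12) = Beta(11, 15.8).
For Beta(a, b) with a, b > 1 the mode is (a−1)/(a+b−2) = 10/24.8 ≈ 0.4032.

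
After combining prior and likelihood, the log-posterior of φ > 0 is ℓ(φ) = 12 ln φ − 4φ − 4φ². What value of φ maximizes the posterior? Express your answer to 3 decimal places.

ℓ'(φ) = 12/φ − 4 − 8φ. Setting this to zero and multiplying by φ: 8φ² + 4φ − 12 = 0.
φ = (−4 + √(4² + 4·8·12)) / (2·8) = (−4 + √400) / 16 = (−4 + 20)/16 = 1.
ℓ''(φ) = −12/φ² − 8 < 0, confirming a maximum.

φ̂_MAP = 1.000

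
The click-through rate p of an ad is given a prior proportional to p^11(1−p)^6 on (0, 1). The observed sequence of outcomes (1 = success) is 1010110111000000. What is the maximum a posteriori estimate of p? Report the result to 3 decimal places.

p̂_MAP = 0.545

The prior density ∝ p^11(1−p)^6 is the kernel of Beta(12, 7).
Data: 7 successes in 16 trials (from the sequence). The binomial likelihood contributes p^7(1−p)^9, so the posterior is Beta(12+7, 7+9) = Beta(19, 16).
For Beta(a, b) with a, b > 1 the mode is (a−1)/(a+b−2) = 18/33 ≈ 0.545.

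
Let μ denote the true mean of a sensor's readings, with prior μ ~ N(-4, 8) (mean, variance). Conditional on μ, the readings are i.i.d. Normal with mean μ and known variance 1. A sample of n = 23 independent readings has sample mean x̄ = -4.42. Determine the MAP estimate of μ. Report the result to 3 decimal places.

n = 23, x̄ = -4.42.
For a Normal prior and Normal likelihood with known variance, the posterior is Normal; its mode equals its mean, the precision-weighted average.
Prior precision 1/σ₀² = 1/8 = 0.125; data precision n/σ² = 23/1 = 23.
μ̂ = (0.125·(-4) + 23·(-4.42)) / (0.125 + 23) = (-102.16)/23.125 = -20432/4625 ≈ -4.418.

μ̂_MAP = -4.418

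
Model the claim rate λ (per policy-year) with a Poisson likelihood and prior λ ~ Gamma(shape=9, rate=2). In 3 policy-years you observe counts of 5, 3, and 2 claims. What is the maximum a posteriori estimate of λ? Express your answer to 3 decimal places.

Σxᵢ = 5+3+2 = 10, with n = 3.
Posterior ∝ λ^8e^(−2λ) · λ^10e^(−3λ) = λ^18e^(−5λ), i.e. Gamma(shape=19, rate=5).
The mode of a Gamma(a, b) with a ≥ 1 (shape–rate) is (a−1)/b = 18/5 ≈ 3.600.

λ̂_MAP = 3.600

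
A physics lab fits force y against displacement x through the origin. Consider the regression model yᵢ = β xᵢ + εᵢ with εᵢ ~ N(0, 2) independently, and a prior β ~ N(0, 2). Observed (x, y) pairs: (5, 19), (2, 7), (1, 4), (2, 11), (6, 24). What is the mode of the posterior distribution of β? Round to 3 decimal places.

β̂_MAP = 3.930

log p(β | y) = −Σ(yᵢ − βxᵢ)²/(2·2) − β²/(2·2) + const.
Setting the derivative to zero: Σxᵢ(yᵢ − βxᵢ)/2 − β/2 = 0, so β = Σxᵢyᵢ / (Σxᵢ² + σ²/τ²).
Σxᵢyᵢ = 5·19 + 2·7 + 1·4 + 2·11 + 6·24 = 279; Σxᵢ² = 70; σ²/τ² = 1.
β̂_MAP = 279 / (70 + 1) = 279/71 ≈ 3.930.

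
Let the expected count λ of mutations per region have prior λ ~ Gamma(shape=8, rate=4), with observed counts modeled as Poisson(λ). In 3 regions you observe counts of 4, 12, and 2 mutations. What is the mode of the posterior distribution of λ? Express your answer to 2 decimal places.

λ̂_MAP = 3.57

Σxᵢ = 4+12+2 = 18, with n = 3.
Posterior ∝ λ^7e^(−4λ) · λ^18e^(−3λ) = λ^25e^(−7λ), i.e. Gamma(shape=26, rate=7).
The mode of a Gamma(a, b) with a ≥ 1 (shape–rate) is (a−1)/b = 25/7 ≈ 3.57.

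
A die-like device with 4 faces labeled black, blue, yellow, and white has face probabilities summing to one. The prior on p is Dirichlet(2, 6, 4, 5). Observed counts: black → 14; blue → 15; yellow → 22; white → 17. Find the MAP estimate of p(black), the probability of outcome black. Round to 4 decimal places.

The posterior is Dirichlet(αᵢ + nᵢ) = Dirichlet(16, 21, 26, 22).
For a Dirichlet(a₁,…,a_K) with all aᵢ > 1, the mode has j-th component (aⱼ − 1)/(Σaᵢ − K).
Here Σaᵢ = 85 and K = 4, so p(black) = (16 − 1)/(85 − 4) = 15/81 ≈ 0.1852.

MAP estimate of p(black) = 0.1852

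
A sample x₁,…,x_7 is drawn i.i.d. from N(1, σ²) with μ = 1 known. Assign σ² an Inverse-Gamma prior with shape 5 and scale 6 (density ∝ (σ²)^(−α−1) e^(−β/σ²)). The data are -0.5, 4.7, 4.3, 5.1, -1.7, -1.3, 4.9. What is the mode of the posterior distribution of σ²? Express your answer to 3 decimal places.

σ̂²_MAP = 4.391

Sum of squared deviations about the known mean: SS = (-0.5−1)² + (4.7−1)² + (4.3−1)² + (5.1−1)² + (-1.7−1)² + (-1.3−1)² + (4.9−1)² = 71.43.
The Normal likelihood contributes (σ²)^(−n/2) exp(−SS/(2σ²)), so the posterior is Inverse-Gamma(α + n/2, β + SS/2) = Inverse-Gamma(8.5, 41.715).
The mode of Inverse-Gamma(a, b) is b/(a+1) = 41.715/9.5 ≈ 4.391.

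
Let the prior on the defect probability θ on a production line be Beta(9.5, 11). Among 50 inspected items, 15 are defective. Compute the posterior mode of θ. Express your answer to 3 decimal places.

θ̂_MAP = 0.343

Prior: Beta(9.5, 11).
Data: 15 successes in 50 trials. The binomial likelihood contributes θ^15(1−θ)^35, so the posterior is Beta(9.5+15, 11+35) = Beta(24.5, 46).
For Beta(a, b) with a, b > 1 the mode is (a−1)/(a+b−2) = 23.5/68.5 ≈ 0.343.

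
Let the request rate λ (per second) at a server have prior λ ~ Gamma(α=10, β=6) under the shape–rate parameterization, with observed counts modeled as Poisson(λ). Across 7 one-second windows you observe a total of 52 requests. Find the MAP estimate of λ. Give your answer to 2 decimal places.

Σxᵢ = 52, n = 7.
Posterior ∝ λ^9e^(−6λ) · λ^52e^(−7λ) = λ^61e^(−13λ), i.e. Gamma(shape=62, rate=13).
The mode of a Gamma(a, b) with a ≥ 1 (shape–rate) is (a−1)/b = 61/13 ≈ 4.69.

λ̂_MAP = 4.69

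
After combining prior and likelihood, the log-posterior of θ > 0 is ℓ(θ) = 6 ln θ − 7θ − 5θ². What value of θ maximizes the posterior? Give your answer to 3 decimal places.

ℓ'(θ) = 6/θ − 7 − 10θ. Setting this to zero and multiplying by θ: 10θ² + 7θ − 6 = 0.
θ = (−7 + √(7² + 4·10·6)) / (2·10) = (−7 + √289) / 20 = (−7 + 17)/20 = 1/2.
ℓ''(θ) = −6/θ² − 10 < 0, confirming a maximum.

θ̂_MAP = 0.500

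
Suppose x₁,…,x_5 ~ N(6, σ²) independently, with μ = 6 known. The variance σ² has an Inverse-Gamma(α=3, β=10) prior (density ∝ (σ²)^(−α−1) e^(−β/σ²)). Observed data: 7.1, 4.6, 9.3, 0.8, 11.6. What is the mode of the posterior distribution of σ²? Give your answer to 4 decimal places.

Sum of squared deviations about the known mean: SS = (7.1−6)² + (4.6−6)² + (9.3−6)² + (0.8−6)² + (11.6−6)² = 72.46.
The Normal likelihood contributes (σ²)^(−n/2) exp(−SS/(2σ²)), so the posterior is Inverse-Gamma(α + n/2, β + SS/2) = Inverse-Gamma(5.5, 46.23).
The mode of Inverse-Gamma(a, b) is b/(a+1) = 46.23/6.5 ≈ 7.1123.

σ̂²_MAP = 7.1123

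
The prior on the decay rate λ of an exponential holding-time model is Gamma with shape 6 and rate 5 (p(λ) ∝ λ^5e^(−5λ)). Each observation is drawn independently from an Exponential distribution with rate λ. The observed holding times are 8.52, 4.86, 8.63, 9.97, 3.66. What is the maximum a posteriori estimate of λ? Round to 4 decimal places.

λ̂_MAP = 0.2461

The Exponential(rate=λ) likelihood is ∝ λ^n e^(−λΣtᵢ). Here n = 5 and Σtᵢ = 8.52 + 4.86 + 8.63 + 9.97 + 3.66 = 35.64.
Posterior ∝ λ^5e^(−5λ) · λ^5e^(−35.64λ) = λ^10e^(−40.64λ), i.e. Gamma(11, 40.64).
Mode = (a−1)/b = 10/40.64 ≈ 0.2461.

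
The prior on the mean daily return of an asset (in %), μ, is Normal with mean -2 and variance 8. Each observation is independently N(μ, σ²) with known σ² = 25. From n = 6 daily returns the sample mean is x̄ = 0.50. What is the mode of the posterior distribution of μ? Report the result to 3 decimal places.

μ̂_MAP = -0.356

n = 6, x̄ = 0.50.
For a Normal prior and Normal likelihood with known variance, the posterior is Normal; its mode equals its mean, the precision-weighted average.
Prior precision 1/σ₀² = 1/8 = 0.125; data precision n/σ² = 6/25 = 0.24.
μ̂ = (0.125·(-2) + 0.24·0.5) / (0.125 + 0.24) = (-0.13)/0.365 = -26/73 ≈ -0.356.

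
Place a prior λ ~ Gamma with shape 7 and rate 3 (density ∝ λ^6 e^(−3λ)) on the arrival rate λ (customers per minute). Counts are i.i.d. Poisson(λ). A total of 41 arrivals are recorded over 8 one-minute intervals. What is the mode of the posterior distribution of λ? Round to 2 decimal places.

Σxᵢ = 41, n = 8.
Posterior ∝ λ^6e^(−3λ) · λ^41e^(−8λ) = λ^47e^(−11λ), i.e. Gamma(shape=48, rate=11).
The mode of a Gamma(a, b) with a ≥ 1 (shape–rate) is (a−1)/b = 47/11 ≈ 4.27.

λ̂_MAP = 4.27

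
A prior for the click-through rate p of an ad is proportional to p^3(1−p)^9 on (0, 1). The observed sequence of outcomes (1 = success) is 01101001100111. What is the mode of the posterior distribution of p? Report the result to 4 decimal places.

p̂_MAP = 0.4231

The prior density ∝ p^3(1−p)^9 is the kernel of Beta(4, 10).
Data: 8 successes in 14 trials (from the sequence). The binomial likelihood contributes p^8(1−p)^6, so the posterior is Beta(4+8, 10+6) = Beta(12, 16).
For Beta(a, b) with a, b > 1 the mode is (a−1)/(a+b−2) = 11/26 ≈ 0.4231.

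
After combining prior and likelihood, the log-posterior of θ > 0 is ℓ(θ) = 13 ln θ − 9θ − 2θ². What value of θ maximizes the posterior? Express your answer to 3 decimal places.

θ̂_MAP = 1.000

ℓ'(θ) = 13/θ − 9 − 4θ. Setting this to zero and multiplying by θ: 4θ² + 9θ − 13 = 0.
θ = (−9 + √(9² + 4·4·13)) / (2·4) = (−9 + √289) / 8 = (−9 + 17)/8 = 1.
ℓ''(θ) = −13/θ² − 4 < 0, confirming a maximum.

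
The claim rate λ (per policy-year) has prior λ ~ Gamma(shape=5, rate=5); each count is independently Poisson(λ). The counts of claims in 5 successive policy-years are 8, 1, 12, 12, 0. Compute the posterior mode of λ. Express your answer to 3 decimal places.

λ̂_MAP = 3.700

Σxᵢ = 8+1+12+12+0 = 33, with n = 5.
Posterior ∝ λ^4e^(−5λ) · λ^33e^(−5λ) = λ^37e^(−10λ), i.e. Gamma(shape=38, rate=10).
The mode of a Gamma(a, b) with a ≥ 1 (shape–rate) is (a−1)/b = 37/10 ≈ 3.700.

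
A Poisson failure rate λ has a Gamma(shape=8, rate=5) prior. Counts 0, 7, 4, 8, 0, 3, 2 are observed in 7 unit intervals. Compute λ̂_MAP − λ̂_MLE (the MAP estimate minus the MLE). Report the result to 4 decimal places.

Σxᵢ = 24. Posterior is Gamma(32, 12); MAP = (32−1)/12 = 31/12 ≈ 2.58333.
MLE = x̄ = 24/7 ≈ 3.42857.
Difference = 31/12 − 24/7 = -71/84 ≈ -0.8452.

MAP − MLE = -0.8452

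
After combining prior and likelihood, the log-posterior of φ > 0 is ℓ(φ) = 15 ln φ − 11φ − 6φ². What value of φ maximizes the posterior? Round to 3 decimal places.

ℓ'(φ) = 15/φ − 11 − 12φ. Setting this to zero and multiplying by φ: 12φ² + 11φ − 15 = 0.
φ = (−11 + √(11² + 4·12·15)) / (2·12) = (−11 + √841) / 24 = (−11 + 29)/24 = 3/4.
ℓ''(φ) = −15/φ² − 12 < 0, confirming a maximum.

φ̂_MAP = 0.750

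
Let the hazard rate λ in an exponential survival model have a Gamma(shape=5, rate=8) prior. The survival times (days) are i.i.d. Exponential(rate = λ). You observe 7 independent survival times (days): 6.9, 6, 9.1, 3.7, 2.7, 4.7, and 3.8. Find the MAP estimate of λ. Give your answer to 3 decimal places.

The Exponential(rate=λ) likelihood is ∝ λ^n e^(−λΣtᵢ). Here n = 7 and Σtᵢ = 6.9 + 6 + 9.1 + 3.7 + 2.7 + 4.7 + 3.8 = 36.9.
Posterior ∝ λ^4e^(−8λ) · λ^7e^(−36.9λ) = λ^11e^(−44.9λ), i.e. Gamma(12, 44.9).
Mode = (a−1)/b = 11/44.9 ≈ 0.245.

λ̂_MAP = 0.245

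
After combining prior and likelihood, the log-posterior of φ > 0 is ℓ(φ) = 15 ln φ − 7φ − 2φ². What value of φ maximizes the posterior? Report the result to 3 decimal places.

φ̂_MAP = 1.250

ℓ'(φ) = 15/φ − 7 − 4φ. Setting this to zero and multiplying by φ: 4φ² + 7φ − 15 = 0.
φ = (−7 + √(7² + 4·4·15)) / (2·4) = (−7 + √289) / 8 = (−7 + 17)/8 = 5/4.
ℓ''(φ) = −15/φ² − 4 < 0, confirming a maximum.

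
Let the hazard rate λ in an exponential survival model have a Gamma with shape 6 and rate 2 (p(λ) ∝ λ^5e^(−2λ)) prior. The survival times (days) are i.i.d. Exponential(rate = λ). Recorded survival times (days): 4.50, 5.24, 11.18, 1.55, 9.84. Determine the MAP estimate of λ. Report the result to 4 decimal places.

The Exponential(rate=λ) likelihood is ∝ λ^n e^(−λΣtᵢ). Here n = 5 and Σtᵢ = 4.50 + 5.24 + 11.18 + 1.55 + 9.84 = 32.31.
Posterior ∝ λ^5e^(−2λ) · λ^5e^(−32.31λ) = λ^10e^(−34.31λ), i.e. Gamma(11, 34.31).
Mode = (a−1)/b = 10/34.31 ≈ 0.2915.

λ̂_MAP = 0.2915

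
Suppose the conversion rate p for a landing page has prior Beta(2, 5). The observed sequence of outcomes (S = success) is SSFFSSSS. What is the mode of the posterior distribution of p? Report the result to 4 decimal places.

p̂_MAP = 0.5385

Prior: Beta(2, 5).
Data: 6 successes in 8 trials (from the sequence). The binomial likelihood contributes p^6(1−p)^2, so the posterior is Beta(2+6, 5+2) = Beta(8, 7).
For Beta(a, b) with a, b > 1 the mode is (a−1)/(a+b−2) = 7/13 ≈ 0.5385.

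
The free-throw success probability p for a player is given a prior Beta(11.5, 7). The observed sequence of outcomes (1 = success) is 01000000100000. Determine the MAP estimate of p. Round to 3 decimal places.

p̂_MAP = 0.410

Prior: Beta(11.5, 7).
Data: 2 successes in 14 trials (from the sequence). The binomial likelihood contributes p^2(1−p)^12, so the posterior is Beta(11.5+2, 7+12) = Beta(13.5, 19).
For Beta(a, b) with a, b > 1 the mode is (a−1)/(a+b−2) = 12.5/30.5 ≈ 0.410.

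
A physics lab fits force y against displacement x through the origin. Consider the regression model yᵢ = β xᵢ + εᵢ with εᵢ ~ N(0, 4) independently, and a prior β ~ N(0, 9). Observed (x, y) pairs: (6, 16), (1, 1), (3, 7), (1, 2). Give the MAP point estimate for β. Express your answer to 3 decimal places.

log p(β | y) = −Σ(yᵢ − βxᵢ)²/(2·4) − β²/(2·9) + const.
Setting the derivative to zero: Σxᵢ(yᵢ − βxᵢ)/4 − β/9 = 0, so β = Σxᵢyᵢ / (Σxᵢ² + σ²/τ²).
Σxᵢyᵢ = 6·16 + 1·1 + 3·7 + 1·2 = 120; Σxᵢ² = 47; σ²/τ² = 4/9.
β̂_MAP = 120 / (47 + 4/9) = 120/(427/9) = 1080/427 ≈ 2.529.

β̂_MAP = 2.529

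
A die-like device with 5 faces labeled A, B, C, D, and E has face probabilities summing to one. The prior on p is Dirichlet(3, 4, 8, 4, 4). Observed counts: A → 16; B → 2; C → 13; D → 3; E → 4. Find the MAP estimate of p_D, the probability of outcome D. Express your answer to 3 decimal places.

The posterior is Dirichlet(αᵢ + nᵢ) = Dirichlet(19, 6, 21, 7, 8).
For a Dirichlet(a₁,…,a_K) with all aᵢ > 1, the mode has j-th component (aⱼ − 1)/(Σaᵢ − K).
Here Σaᵢ = 61 and K = 5, so p_D = (7 − 1)/(61 − 5) = 6/56 ≈ 0.107.

MAP estimate of p_D = 0.107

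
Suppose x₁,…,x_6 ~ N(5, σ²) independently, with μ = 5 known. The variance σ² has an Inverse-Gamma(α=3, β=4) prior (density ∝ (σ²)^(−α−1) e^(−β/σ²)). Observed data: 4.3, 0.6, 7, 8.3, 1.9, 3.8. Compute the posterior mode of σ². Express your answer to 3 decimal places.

σ̂²_MAP = 3.842

Sum of squared deviations about the known mean: SS = (4.3−5)² + (0.6−5)² + (7−5)² + (8.3−5)² + (1.9−5)² + (3.8−5)² = 45.79.
The Normal likelihood contributes (σ²)^(−n/2) exp(−SS/(2σ²)), so the posterior is Inverse-Gamma(α + n/2, β + SS/2) = Inverse-Gamma(6, 26.895).
The mode of Inverse-Gamma(a, b) is b/(a+1) = 26.895/7 ≈ 3.842.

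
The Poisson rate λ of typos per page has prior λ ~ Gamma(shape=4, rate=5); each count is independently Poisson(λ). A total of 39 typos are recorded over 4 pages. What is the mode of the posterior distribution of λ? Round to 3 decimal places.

λ̂_MAP = 4.667

Σxᵢ = 39, n = 4.
Posterior ∝ λ^3e^(−5λ) · λ^39e^(−4λ) = λ^42e^(−9λ), i.e. Gamma(shape=43, rate=9).
The mode of a Gamma(a, b) with a ≥ 1 (shape–rate) is (a−1)/b = 42/9 ≈ 4.667.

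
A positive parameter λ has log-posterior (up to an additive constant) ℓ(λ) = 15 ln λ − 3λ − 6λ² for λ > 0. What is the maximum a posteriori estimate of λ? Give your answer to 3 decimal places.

ℓ'(λ) = 15/λ − 3 − 12λ. Setting this to zero and multiplying by λ: 12λ² + 3λ − 15 = 0.
λ = (−3 + √(3² + 4·12·15)) / (2·12) = (−3 + √729) / 24 = (−3 + 27)/24 = 1.
ℓ''(λ) = −15/λ² − 12 < 0, confirming a maximum.

λ̂_MAP = 1.000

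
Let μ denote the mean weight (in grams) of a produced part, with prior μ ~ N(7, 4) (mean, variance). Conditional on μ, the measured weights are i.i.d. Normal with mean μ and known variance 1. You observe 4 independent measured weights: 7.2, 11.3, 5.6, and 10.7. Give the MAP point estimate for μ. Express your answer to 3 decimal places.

n = 4; x̄ = (7.2 + 11.3 + 5.6 + 10.7)/4 = 34.8/4 = 8.7.
For a Normal prior and Normal likelihood with known variance, the posterior is Normal; its mode equals its mean, the precision-weighted average.
Prior precision 1/σ₀² = 1/4 = 0.25; data precision n/σ² = 4/1 = 4.
μ̂ = (0.25·7 + 4·8.7) / (0.25 + 4) = 36.55/4.25 = 8.600.

μ̂_MAP = 8.600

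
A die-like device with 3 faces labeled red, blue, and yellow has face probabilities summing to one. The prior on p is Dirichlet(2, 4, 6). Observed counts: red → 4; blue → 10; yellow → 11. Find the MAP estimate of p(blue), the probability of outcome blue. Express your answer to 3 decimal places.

MAP estimate of p(blue) = 0.382

The posterior is Dirichlet(αᵢ + nᵢ) = Dirichlet(6, 14, 17).
For a Dirichlet(a₁,…,a_K) with all aᵢ > 1, the mode has j-th component (aⱼ − 1)/(Σaᵢ − K).
Here Σaᵢ = 37 and K = 3, so p(blue) = (14 − 1)/(37 − 3) = 13/34 ≈ 0.382.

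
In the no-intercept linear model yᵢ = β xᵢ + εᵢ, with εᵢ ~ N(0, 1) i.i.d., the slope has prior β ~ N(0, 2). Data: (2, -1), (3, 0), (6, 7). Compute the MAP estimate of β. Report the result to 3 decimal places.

log p(β | y) = −Σ(yᵢ − βxᵢ)²/(2·1) − β²/(2·2) + const.
Setting the derivative to zero: Σxᵢ(yᵢ − βxᵢ)/1 − β/2 = 0, so β = Σxᵢyᵢ / (Σxᵢ² + σ²/τ²).
Σxᵢyᵢ = 2·(-1) + 3·0 + 6·7 = 40; Σxᵢ² = 49; σ²/τ² = 0.5.
β̂_MAP = 40 / (49 + 0.5) = 40/49.5 ≈ 0.808.

β̂_MAP = 0.808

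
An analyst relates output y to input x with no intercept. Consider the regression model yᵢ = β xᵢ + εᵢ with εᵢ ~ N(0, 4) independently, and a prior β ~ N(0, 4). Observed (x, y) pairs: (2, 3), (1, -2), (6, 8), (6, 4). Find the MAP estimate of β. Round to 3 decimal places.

β̂_MAP = 0.974

log p(β | y) = −Σ(yᵢ − βxᵢ)²/(2·4) − β²/(2·4) + const.
Setting the derivative to zero: Σxᵢ(yᵢ − βxᵢ)/4 − β/4 = 0, so β = Σxᵢyᵢ / (Σxᵢ² + σ²/τ²).
Σxᵢyᵢ = 2·3 + 1·(-2) + 6·8 + 6·4 = 76; Σxᵢ² = 77; σ²/τ² = 1.
β̂_MAP = 76 / (77 + 1) = 76/78 ≈ 0.974.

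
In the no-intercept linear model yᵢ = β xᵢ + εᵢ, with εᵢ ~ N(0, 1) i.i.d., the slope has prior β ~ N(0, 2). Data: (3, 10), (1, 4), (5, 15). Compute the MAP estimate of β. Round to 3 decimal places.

β̂_MAP = 3.070

log p(β | y) = −Σ(yᵢ − βxᵢ)²/(2·1) − β²/(2·2) + const.
Setting the derivative to zero: Σxᵢ(yᵢ − βxᵢ)/1 − β/2 = 0, so β = Σxᵢyᵢ / (Σxᵢ² + σ²/τ²).
Σxᵢyᵢ = 3·10 + 1·4 + 5·15 = 109; Σxᵢ² = 35; σ²/τ² = 0.5.
β̂_MAP = 109 / (35 + 0.5) = 109/35.5 ≈ 3.070.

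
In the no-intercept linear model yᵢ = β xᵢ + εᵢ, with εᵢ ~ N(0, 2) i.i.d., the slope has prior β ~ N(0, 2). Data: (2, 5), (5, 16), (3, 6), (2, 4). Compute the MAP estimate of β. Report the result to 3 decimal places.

log p(β | y) = −Σ(yᵢ − βxᵢ)²/(2·2) − β²/(2·2) + const.
Setting the derivative to zero: Σxᵢ(yᵢ − βxᵢ)/2 − β/2 = 0, so β = Σxᵢyᵢ / (Σxᵢ² + σ²/τ²).
Σxᵢyᵢ = 2·5 + 5·16 + 3·6 + 2·4 = 116; Σxᵢ² = 42; σ²/τ² = 1.
β̂_MAP = 116 / (42 + 1) = 116/43 ≈ 2.698.

β̂_MAP = 2.698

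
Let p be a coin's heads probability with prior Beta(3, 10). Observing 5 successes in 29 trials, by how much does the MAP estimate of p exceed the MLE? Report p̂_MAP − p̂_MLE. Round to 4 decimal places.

MAP − MLE = 0.0026

Posterior is Beta(8, 34); MAP = (8−1)/(42−2) = 7/40 ≈ 0.17500.
MLE ignores the prior: p̂_MLE = k/n = 5/29 ≈ 0.17241.
Difference = 7/40 − 5/29 = 3/1160 ≈ 0.0026.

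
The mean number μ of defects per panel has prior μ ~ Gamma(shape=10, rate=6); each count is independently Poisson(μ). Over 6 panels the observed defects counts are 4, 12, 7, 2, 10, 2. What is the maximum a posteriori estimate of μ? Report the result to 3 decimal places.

Σxᵢ = 4+12+7+2+10+2 = 37, with n = 6.
Posterior ∝ μ^9e^(−6μ) · μ^37e^(−6μ) = μ^46e^(−12μ), i.e. Gamma(shape=47, rate=12).
The mode of a Gamma(a, b) with a ≥ 1 (shape–rate) is (a−1)/b = 46/12 ≈ 3.833.

μ̂_MAP = 3.833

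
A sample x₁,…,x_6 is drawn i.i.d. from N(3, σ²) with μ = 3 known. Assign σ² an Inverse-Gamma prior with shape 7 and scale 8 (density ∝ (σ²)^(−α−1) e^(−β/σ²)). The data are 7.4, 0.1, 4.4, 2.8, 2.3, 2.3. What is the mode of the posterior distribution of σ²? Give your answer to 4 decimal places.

σ̂²_MAP = 2.1250

Sum of squared deviations about the known mean: SS = (7.4−3)² + (0.1−3)² + (4.4−3)² + (2.8−3)² + (2.3−3)² + (2.3−3)² = 30.75.
The Normal likelihood contributes (σ²)^(−n/2) exp(−SS/(2σ²)), so the posterior is Inverse-Gamma(α + n/2, β + SS/2) = Inverse-Gamma(10, 23.375).
The mode of Inverse-Gamma(a, b) is b/(a+1) = 23.375/11 ≈ 2.1250.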